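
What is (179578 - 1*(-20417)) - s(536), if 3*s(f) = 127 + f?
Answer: 199774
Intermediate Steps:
s(f) = 127/3 + f/3 (s(f) = (127 + f)/3 = 127/3 + f/3)
(179578 - 1*(-20417)) - s(536) = (179578 - 1*(-20417)) - (127/3 + (⅓)*536) = (179578 + 20417) - (127/3 + 536/3) = 199995 - 1*221 = 199995 - 221 = 199774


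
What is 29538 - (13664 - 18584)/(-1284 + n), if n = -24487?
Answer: 761218878/25771 ≈ 29538.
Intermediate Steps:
29538 - (13664 - 18584)/(-1284 + n) = 29538 - (13664 - 18584)/(-1284 - 24487) = 29538 - (-4920)/(-25771) = 29538 - (-4920)*(-1)/25771 = 29538 - 1*4920/25771 = 29538 - 4920/25771 = 761218878/25771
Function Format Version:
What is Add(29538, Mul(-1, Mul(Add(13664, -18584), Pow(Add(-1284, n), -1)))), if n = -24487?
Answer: Rational(761218878, 25771) ≈ 29538.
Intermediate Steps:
Add(29538, Mul(-1, Mul(Add(13664, -18584), Pow(Add(-1284, n), -1)))) = Add(29538, Mul(-1, Mul(Add(13664, -18584), Pow(Add(-1284, -24487), -1)))) = Add(29538, Mul(-1, Mul(-4920, Pow(-25771, -1)))) = Add(29538, Mul(-1, Mul(-4920, Rational(-1, 25771)))) = Add(29538, Mul(-1, Rational(4920, 25771))) = Add(29538, Rational(-4920, 25771)) = Rational(761218878, 25771)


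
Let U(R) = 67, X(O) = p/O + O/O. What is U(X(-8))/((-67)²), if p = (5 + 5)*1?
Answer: 1/67 ≈ 0.014925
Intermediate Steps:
p = 10 (p = 10*1 = 10)
X(O) = 1 + 10/O (X(O) = 10/O + O/O = 10/O + 1 = 1 + 10/O)
U(X(-8))/((-67)²) = 67/((-67)²) = 67/4489 = 67*(1/4489) = 1/67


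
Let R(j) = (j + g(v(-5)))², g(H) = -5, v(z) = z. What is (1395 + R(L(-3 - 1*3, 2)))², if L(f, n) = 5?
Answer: 1946025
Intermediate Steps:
R(j) = (-5 + j)² (R(j) = (j - 5)² = (-5 + j)²)
(1395 + R(L(-3 - 1*3, 2)))² = (1395 + (-5 + 5)²)² = (1395 + 0²)² = (1395 + 0)² = 1395² = 1946025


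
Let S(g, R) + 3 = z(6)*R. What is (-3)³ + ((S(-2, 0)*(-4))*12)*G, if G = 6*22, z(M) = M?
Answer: 18981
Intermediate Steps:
S(g, R) = -3 + 6*R
G = 132
(-3)³ + ((S(-2, 0)*(-4))*12)*G = (-3)³ + (((-3 + 6*0)*(-4))*12)*132 = -27 + (((-3 + 0)*(-4))*12)*132 = -27 + (-3*(-4)*12)*132 = -27 + (12*12)*132 = -27 + 144*132 = -27 + 19008 = 18981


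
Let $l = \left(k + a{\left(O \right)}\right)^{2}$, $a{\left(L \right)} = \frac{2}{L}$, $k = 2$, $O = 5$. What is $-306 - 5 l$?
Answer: $- \frac{1674}{5} \approx -334.8$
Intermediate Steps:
$l = \frac{144}{25}$ ($l = \left(2 + \frac{2}{5}\right)^{2} = \left(\frac{12}{5}\right)^{2} = \frac{144}{25} \approx 5.76$)
$-306 - 5 l = -306 - \frac{144}{5} = - \frac{1674}{5}$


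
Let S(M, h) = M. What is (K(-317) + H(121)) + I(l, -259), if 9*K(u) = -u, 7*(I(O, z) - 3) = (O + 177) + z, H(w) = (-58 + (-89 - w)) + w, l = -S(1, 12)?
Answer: -7600/63 ≈ -120.63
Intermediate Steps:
l = -1 (l = -1*1 = -1)
H(w) = -147 (H(w) = (-147 - w) + w = -147)
I(O, z) = 198/7 + O/7 + z/7 (I(O, z) = 3 + ((O + 177) + z)/7 = 3 + ((177 + O) + z)/7 = 3 + (177 + O + z)/7 = 3 + (177/7 + O/7 + z/7) = 198/7 + O/7 + z/7)
K(u) = -u/9 (K(u) = (-u)/9 = -u/9)
(K(-317) + H(121)) + I(l, -259) = (-⅑*(-317) - 147) + (198/7 + (⅐)*(-1) + (⅐)*(-259)) = (317/9 - 147) + (198/7 - ⅐ - 37) = -1006/9 - 62/7 = -7600/63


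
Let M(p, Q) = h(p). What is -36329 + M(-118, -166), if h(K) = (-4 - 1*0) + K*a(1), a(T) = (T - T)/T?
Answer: -36333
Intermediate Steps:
a(T) = 0 (a(T) = 0/T = 0)
h(K) = -4 (h(K) = (-4 - 1*0) + K*0 = (-4 + 0) + 0 = -4 + 0 = -4)
M(p, Q) = -4
-36329 + M(-118, -166) = -36329 - 4 = -36333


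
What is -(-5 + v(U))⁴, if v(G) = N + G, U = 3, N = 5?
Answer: -81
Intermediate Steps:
v(G) = 5 + G
-(-5 + v(U))⁴ = -(-5 + (5 + 3))⁴ = -(-5 + 8)⁴ = -1*3⁴ = -1*81 = -81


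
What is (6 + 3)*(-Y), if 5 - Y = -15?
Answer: -180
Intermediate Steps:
Y = 20 (Y = 5 - 1*(-15) = 5 + 15 = 20)
(6 + 3)*(-Y) = (6 + 3)*(-1*20) = 9*(-20) = -180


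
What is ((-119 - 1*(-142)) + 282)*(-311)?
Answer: -94855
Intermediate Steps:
((-119 - 1*(-142)) + 282)*(-311) = ((-119 + 142) + 282)*(-311) = (23 + 282)*(-311) = 305*(-311) = -94855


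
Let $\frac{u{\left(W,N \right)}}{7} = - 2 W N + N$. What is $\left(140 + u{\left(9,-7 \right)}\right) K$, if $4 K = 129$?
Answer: $\frac{125517}{4} \approx 31379.0$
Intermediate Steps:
$K = \frac{129}{4}$ ($K = \frac{1}{4} \cdot 129 = \frac{129}{4} \approx 32.25$)
$u{\left(W,N \right)} = 7 N - 14 N W$ ($u{\left(W,N \right)} = 7 \left(- 2 W N + N\right) = 7 \left(- 2 N W + N\right) = 7 \left(N - 2 N W\right) = 7 N - 14 N W$)
$\left(140 + u{\left(9,-7 \right)}\right) K = \left(140 + 7 \left(-7\right) \left(1 - 18\right)\right) \frac{129}{4} = \left(140 + 7 \left(-7\right) \left(-17\right)\right) \frac{129}{4} = \left(140 + 833\right) \frac{129}{4} = 973 \cdot \frac{129}{4} = \frac{125517}{4}$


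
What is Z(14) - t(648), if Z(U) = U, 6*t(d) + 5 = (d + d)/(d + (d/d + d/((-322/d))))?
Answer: 9594863/632778 ≈ 15.163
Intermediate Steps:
t(d) = -⅚ + d/(3*(1 + d - d²/322)) (t(d) = -⅚ + ((d + d)/(d + (d/d + d/((-322/d)))))/6 = -⅚ + ((2*d)/(d + (1 + d*(-d/322))))/6 = -⅚ + ((2*d)/(d + (1 - d²/322)))/6 = -⅚ + ((2*d)/(1 + d - d²/322))/6 = -⅚ + (2*d/(1 + d - d²/322))/6 = -⅚ + d/(3*(1 + d - d²/322)))
Z(14) - t(648) = 14 - (-1610 - 966*648 + 5*648²)/(6*(322 - 1*648² + 322*648)) = 14 - (-1610 - 625968 + 5*419904)/(6*(322 - 1*419904 + 208656)) = 14 - (-1610 - 625968 + 2099520)/(6*(322 - 419904 + 208656)) = 14 - 1471942/(6*(-210926)) = 14 - (-1)*1471942/(6*210926) = 14 - 1*(-735971/632778) = 14 + 735971/632778 = 9594863/632778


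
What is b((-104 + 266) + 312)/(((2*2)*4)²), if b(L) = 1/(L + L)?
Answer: 1/242688 ≈ 4.1205e-6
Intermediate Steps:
b(L) = 1/(2*L)
b((-104 + 266) + 312)/(((2*2)*4)²) = (1/(2*((-104 + 266) + 312)))/(((2*2)*4)²) = (1/(2*(162 + 312)))/((4*4)²) = ((½)/474)/(16²) = ((½)*(1/474))/256 = (1/948)*(1/256) = 1/242688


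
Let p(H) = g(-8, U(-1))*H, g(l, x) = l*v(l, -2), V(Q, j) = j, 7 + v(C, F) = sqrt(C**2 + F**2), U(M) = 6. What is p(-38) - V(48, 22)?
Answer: -2150 + 608*sqrt(17) ≈ 356.85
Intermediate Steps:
v(C, F) = -7 + sqrt(C**2 + F**2)
g(l, x) = l*(-7 + sqrt(4 + l**2)) (g(l, x) = l*(-7 + sqrt(l**2 + (-2)**2)) = l*(-7 + sqrt(l**2 + 4)) = l*(-7 + sqrt(4 + l**2)))
p(H) = H*(56 - 16*sqrt(17)) (p(H) = (-8*(-7 + sqrt(4 + (-8)**2)))*H = (-8*(-7 + sqrt(4 + 64)))*H = (-8*(-7 + sqrt(68)))*H = (-8*(-7 + 2*sqrt(17)))*H = (56 - 16*sqrt(17))*H = H*(56 - 16*sqrt(17)))
p(-38) - V(48, 22) = 8*(-38)*(7 - 2*sqrt(17)) - 1*22 = (-2128 + 608*sqrt(17)) - 22 = -2150 + 608*sqrt(17)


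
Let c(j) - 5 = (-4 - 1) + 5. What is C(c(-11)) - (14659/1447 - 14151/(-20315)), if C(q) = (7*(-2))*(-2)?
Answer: 504808458/29395805 ≈ 17.173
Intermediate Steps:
c(j) = 5 (c(j) = 5 + ((-4 - 1) + 5) = 5 + (-5 + 5) = 5 + 0 = 5)
C(q) = 28 (C(q) = -14*(-2) = 28)
C(c(-11)) - (14659/1447 - 14151/(-20315)) = 28 - (14659/1447 - 14151/(-20315)) = 28 - (14659*(1/1447) - 14151*(-1/20315)) = 28 - (14659/1447 + 14151/20315) = 28 - 1*318274082/29395805 = 28 - 318274082/29395805 = 504808458/29395805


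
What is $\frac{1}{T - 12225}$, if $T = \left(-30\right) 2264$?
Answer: $- \frac{1}{80145} \approx -1.2477 \cdot 10^{-5}$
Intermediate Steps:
$T = -67920$
$\frac{1}{T - 12225} = \frac{1}{-67920 - 12225} = \frac{1}{-80145} = - \frac{1}{80145}$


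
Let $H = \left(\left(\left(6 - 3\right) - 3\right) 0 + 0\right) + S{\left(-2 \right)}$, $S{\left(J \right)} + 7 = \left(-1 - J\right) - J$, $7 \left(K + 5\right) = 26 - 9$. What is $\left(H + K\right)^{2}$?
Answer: $\frac{2116}{49} \approx 43.184$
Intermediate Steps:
$K = - \frac{18}{7}$ ($K = -5 + \frac{26 - 9}{7} = -5 + \frac{1}{7} \cdot 17 = -5 + \frac{17}{7} = - \frac{18}{7} \approx -2.5714$)
$S{\left(J \right)} = -8 - 2 J$ ($S{\left(J \right)} = -7 - \left(1 + 2 J\right) = -8 - 2 J$)
$H = -4$ ($H = \left(\left(\left(6 - 3\right) - 3\right) 0 + 0\right) - 4 = \left(\left(3 - 3\right) 0 + 0\right) + \left(-8 + 4\right) = \left(0 \cdot 0 + 0\right) - 4 = \left(0 + 0\right) - 4 = 0 - 4 = -4$)
$\left(H + K\right)^{2} = \left(-4 - \frac{18}{7}\right)^{2} = \left(- \frac{46}{7}\right)^{2} = \frac{2116}{49}$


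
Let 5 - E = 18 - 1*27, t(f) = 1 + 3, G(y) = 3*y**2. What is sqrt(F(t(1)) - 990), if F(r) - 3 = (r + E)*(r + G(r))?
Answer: I*sqrt(51) ≈ 7.1414*I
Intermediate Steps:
t(f) = 4
E = 14 (E = 5 - (18 - 1*27) = 5 - (18 - 27) = 5 - 1*(-9) = 5 + 9 = 14)
F(r) = 3 + (14 + r)*(r + 3*r**2) (F(r) = 3 + (r + 14)*(r + 3*r**2) = 3 + (14 + r)*(r + 3*r**2))
sqrt(F(t(1)) - 990) = sqrt((3 + 3*4**3 + 14*4 + 43*4**2) - 990) = sqrt((3 + 3*64 + 56 + 43*16) - 990) = sqrt((3 + 192 + 56 + 688) - 990) = sqrt(939 - 990) = sqrt(-51) = I*sqrt(51)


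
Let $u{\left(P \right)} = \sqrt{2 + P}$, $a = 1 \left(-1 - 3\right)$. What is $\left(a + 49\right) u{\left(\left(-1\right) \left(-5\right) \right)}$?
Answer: $45 \sqrt{7} \approx 119.06$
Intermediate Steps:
$a = -4$ ($a = 1 \left(-4\right) = -4$)
$\left(a + 49\right) u{\left(\left(-1\right) \left(-5\right) \right)} = \left(-4 + 49\right) \sqrt{2 - -5} = 45 \sqrt{2 + 5} = 45 \sqrt{7}$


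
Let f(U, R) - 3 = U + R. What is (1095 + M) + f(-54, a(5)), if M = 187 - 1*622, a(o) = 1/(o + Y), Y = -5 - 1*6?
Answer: 3653/6 ≈ 608.83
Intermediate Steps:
Y = -11 (Y = -5 - 6 = -11)
a(o) = 1/(-11 + o) (a(o) = 1/(o - 11) = 1/(-11 + o))
f(U, R) = 3 + R + U (f(U, R) = 3 + (U + R) = 3 + (R + U) = 3 + R + U)
M = -435 (M = 187 - 622 = -435)
(1095 + M) + f(-54, a(5)) = (1095 - 435) + (3 + 1/(-11 + 5) - 54) = 660 + (3 + 1/(-6) - 54) = 660 + (3 - ⅙ - 54) = 660 - 307/6 = 3653/6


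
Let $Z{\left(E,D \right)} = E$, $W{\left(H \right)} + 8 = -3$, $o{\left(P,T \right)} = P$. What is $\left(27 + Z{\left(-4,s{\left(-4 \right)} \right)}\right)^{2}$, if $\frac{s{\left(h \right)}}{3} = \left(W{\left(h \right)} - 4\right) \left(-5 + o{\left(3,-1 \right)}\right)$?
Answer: $529$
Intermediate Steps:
$W{\left(H \right)} = -11$ ($W{\left(H \right)} = -8 - 3 = -11$)
$s{\left(h \right)} = 90$ ($s{\left(h \right)} = 3 \left(-11 - 4\right) \left(-5 + 3\right) = 3 \left(\left(-15\right) \left(-2\right)\right) = 3 \cdot 30 = 90$)
$\left(27 + Z{\left(-4,s{\left(-4 \right)} \right)}\right)^{2} = \left(27 - 4\right)^{2} = 23^{2} = 529$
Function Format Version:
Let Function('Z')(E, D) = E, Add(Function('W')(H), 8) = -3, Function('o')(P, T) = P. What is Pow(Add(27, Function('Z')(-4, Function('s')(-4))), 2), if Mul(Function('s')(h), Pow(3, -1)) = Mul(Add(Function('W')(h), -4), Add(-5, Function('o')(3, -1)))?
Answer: 529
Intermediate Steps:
Function('W')(H) = -11 (Function('W')(H) = Add(-8, -3) = -11)
Function('s')(h) = 90 (Function('s')(h) = Mul(3, Mul(Add(-11, -4), Add(-5, 3))) = Mul(3, Mul(-15, -2)) = Mul(3, 30) = 90)
Pow(Add(27, Function('Z')(-4, Function('s')(-4))), 2) = Pow(Add(27, -4), 2) = Pow(23, 2) = 529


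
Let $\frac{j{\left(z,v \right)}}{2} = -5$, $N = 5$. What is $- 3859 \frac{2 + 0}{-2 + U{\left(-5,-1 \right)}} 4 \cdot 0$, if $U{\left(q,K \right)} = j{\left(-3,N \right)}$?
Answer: $0$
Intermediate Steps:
$j{\left(z,v \right)} = -10$ ($j{\left(z,v \right)} = 2 \left(-5\right) = -10$)
$U{\left(q,K \right)} = -10$
$- 3859 \frac{2 + 0}{-2 + U{\left(-5,-1 \right)}} 4 \cdot 0 = - 3859 \frac{2 + 0}{-2 - 10} \cdot 4 \cdot 0 = - 3859 \frac{2}{-12} \cdot 4 \cdot 0 = - 3859 \cdot 2 \left(- \frac{1}{12}\right) 4 \cdot 0 = - 3859 \left(- \frac{1}{6}\right) 4 \cdot 0 = - 3859 \left(\left(- \frac{2}{3}\right) 0\right) = \left(-3859\right) 0 = 0$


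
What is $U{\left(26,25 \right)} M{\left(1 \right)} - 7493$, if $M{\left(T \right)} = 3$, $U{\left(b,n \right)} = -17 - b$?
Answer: $-7622$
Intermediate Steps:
$U{\left(26,25 \right)} M{\left(1 \right)} - 7493 = \left(-17 - 26\right) 3 - 7493 = \left(-43\right) 3 - 7493 = -129 - 7493 = -7622$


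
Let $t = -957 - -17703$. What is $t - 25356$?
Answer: $-8610$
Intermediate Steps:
$t = 16746$ ($t = -957 + 17703 = 16746$)
$t - 25356 = 16746 - 25356 = -8610$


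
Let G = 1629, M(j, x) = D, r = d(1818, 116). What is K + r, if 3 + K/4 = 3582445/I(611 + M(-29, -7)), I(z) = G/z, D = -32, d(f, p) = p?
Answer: 2765704012/543 ≈ 5.0934e+6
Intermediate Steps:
r = 116
M(j, x) = -32
I(z) = 1629/z
K = 2765641024/543 (K = -12 + 4*(3582445/((1629/(611 - 32)))) = -12 + 4*(3582445/((1629/579))) = -12 + 4*(3582445/((1629*(1/579)))) = -12 + 4*(3582445/(543/193)) = -12 + 4*(3582445*(193/543)) = -12 + 4*(691411885/543) = -12 + 2765647540/543 = 2765641024/543 ≈ 5.0933e+6)
K + r = 2765641024/543 + 116 = 2765704012/543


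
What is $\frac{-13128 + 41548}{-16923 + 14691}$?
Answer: $- \frac{7105}{558} \approx -12.733$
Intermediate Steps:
$\frac{-13128 + 41548}{-16923 + 14691} = \frac{28420}{-2232} = 28420 \left(- \frac{1}{2232}\right) = - \frac{7105}{558}$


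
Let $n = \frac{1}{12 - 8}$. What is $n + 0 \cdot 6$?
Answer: $\frac{1}{4} \approx 0.25$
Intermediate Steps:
$n = \frac{1}{4} \approx 0.25$
$n + 0 \cdot 6 = \frac{1}{4} + 0 \cdot 6 = \frac{1}{4} + 0 = \frac{1}{4}$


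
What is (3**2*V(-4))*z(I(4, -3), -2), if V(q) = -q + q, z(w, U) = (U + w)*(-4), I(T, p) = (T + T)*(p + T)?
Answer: 0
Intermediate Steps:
I(T, p) = 2*T*(T + p) (I(T, p) = (2*T)*(T + p) = 2*T*(T + p))
z(w, U) = -4*U - 4*w
V(q) = 0
(3**2*V(-4))*z(I(4, -3), -2) = (3**2*0)*(-4*(-2) - 8*4*(4 - 3)) = (9*0)*(8 - 8*4) = 0*(8 - 4*8) = 0*(8 - 32) = 0*(-24) = 0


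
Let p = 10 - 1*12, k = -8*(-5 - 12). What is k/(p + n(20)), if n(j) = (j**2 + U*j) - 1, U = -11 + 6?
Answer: 136/297 ≈ 0.45791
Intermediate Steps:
U = -5
n(j) = -1 + j**2 - 5*j (n(j) = (j**2 - 5*j) - 1 = -1 + j**2 - 5*j)
k = 136 (k = -8*(-17) = 136)
p = -2 (p = 10 - 12 = -2)
k/(p + n(20)) = 136/(-2 + (-1 + 20**2 - 5*20)) = 136/(-2 + (-1 + 400 - 100)) = 136/(-2 + 299) = 136/297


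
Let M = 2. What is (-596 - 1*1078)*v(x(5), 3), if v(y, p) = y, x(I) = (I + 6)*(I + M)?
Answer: -128898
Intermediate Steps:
x(I) = (2 + I)*(6 + I) (x(I) = (I + 6)*(I + 2) = (6 + I)*(2 + I) = (2 + I)*(6 + I))
(-596 - 1*1078)*v(x(5), 3) = (-596 - 1*1078)*(12 + 5² + 8*5) = (-596 - 1078)*(12 + 25 + 40) = -1674*77 = -128898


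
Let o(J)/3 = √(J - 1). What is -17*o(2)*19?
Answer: -969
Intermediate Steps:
o(J) = 3*√(-1 + J) (o(J) = 3*√(J - 1) = 3*√(-1 + J))
-17*o(2)*19 = -51*√(-1 + 2)*19 = -51*√1*19 = -51*19 = -969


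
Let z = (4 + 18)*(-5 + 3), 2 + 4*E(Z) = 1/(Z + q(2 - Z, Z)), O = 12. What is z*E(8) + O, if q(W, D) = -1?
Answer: 227/7 ≈ 32.429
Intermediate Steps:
E(Z) = -½ + 1/(4*(-1 + Z)) (E(Z) = -½ + 1/(4*(Z - 1)) = -½ + 1/(4*(-1 + Z)))
z = -44 (z = 22*(-2) = -44)
z*E(8) + O = -11*(3 - 2*8)/(-1 + 8) + 12 = -11*(3 - 16)/7 + 12 = -11*(-13)/7 + 12 = -44*(-13/28) + 12 = 143/7 + 12 = 227/7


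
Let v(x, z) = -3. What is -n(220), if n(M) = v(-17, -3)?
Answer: 3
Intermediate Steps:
n(M) = -3
-n(220) = -1*(-3) = 3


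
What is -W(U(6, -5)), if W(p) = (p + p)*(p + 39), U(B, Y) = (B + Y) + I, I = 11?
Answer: -1224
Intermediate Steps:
U(B, Y) = 11 + B + Y (U(B, Y) = (B + Y) + 11 = 11 + B + Y)
W(p) = 2*p*(39 + p) (W(p) = (2*p)*(39 + p) = 2*p*(39 + p))
-W(U(6, -5)) = -2*(11 + 6 - 5)*(39 + (11 + 6 - 5)) = -2*12*(39 + 12) = -2*12*51 = -1*1224 = -1224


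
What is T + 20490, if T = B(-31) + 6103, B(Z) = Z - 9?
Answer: 26553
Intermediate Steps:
B(Z) = -9 + Z
T = 6063 (T = (-9 - 31) + 6103 = -40 + 6103 = 6063)
T + 20490 = 6063 + 20490 = 26553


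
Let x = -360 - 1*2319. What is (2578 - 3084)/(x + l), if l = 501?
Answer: 23/99 ≈ 0.23232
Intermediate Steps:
x = -2679 (x = -360 - 2319 = -2679)
(2578 - 3084)/(x + l) = (2578 - 3084)/(-2679 + 501) = -506/(-2178) = -506*(-1/2178) = 23/99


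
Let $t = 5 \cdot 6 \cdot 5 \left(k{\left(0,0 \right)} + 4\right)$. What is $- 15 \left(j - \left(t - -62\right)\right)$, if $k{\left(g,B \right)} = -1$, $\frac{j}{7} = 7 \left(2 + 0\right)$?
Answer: $6210$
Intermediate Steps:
$j = 98$ ($j = 7 \cdot 7 \left(2 + 0\right) = 7 \cdot 7 \cdot 2 = 7 \cdot 14 = 98$)
$t = 450$ ($t = 5 \cdot 6 \cdot 5 \left(-1 + 4\right) = 30 \cdot 5 \cdot 3 = 150 \cdot 3 = 450$)
$- 15 \left(j - \left(t - -62\right)\right) = - 15 \left(98 - \left(450 - -62\right)\right) = - 15 \left(98 - \left(450 + 62\right)\right) = - 15 \left(98 - 512\right) = \left(-15\right) \left(-414\right) = 6210$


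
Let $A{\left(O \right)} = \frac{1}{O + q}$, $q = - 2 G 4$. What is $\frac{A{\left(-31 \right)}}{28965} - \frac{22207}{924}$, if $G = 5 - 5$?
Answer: $- \frac{2215555481}{92185940} \approx -24.034$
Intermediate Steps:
$G = 0$ ($G = 5 - 5 = 0$)
$q = 0$ ($q = \left(-2\right) 0 \cdot 4 = 0 \cdot 4 = 0$)
$A{\left(O \right)} = \frac{1}{O}$ ($A{\left(O \right)} = \frac{1}{O + 0} = \frac{1}{O}$)
$\frac{A{\left(-31 \right)}}{28965} - \frac{22207}{924} = \frac{1}{\left(-31\right) 28965} - \frac{22207}{924} = \left(- \frac{1}{31}\right) \frac{1}{28965} - \frac{22207}{924} = - \frac{1}{897915} - \frac{22207}{924} = - \frac{2215555481}{92185940}$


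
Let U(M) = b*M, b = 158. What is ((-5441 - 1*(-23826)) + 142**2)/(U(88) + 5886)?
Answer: 38549/19790 ≈ 1.9479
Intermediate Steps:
U(M) = 158*M
((-5441 - 1*(-23826)) + 142**2)/(U(88) + 5886) = ((-5441 - 1*(-23826)) + 142**2)/(158*88 + 5886) = ((-5441 + 23826) + 20164)/(13904 + 5886) = (18385 + 20164)/19790 = 38549*(1/19790) = 38549/19790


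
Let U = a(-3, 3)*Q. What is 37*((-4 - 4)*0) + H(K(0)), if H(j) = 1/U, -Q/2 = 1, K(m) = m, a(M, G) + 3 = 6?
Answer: -⅙ ≈ -0.16667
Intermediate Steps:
a(M, G) = 3 (a(M, G) = -3 + 6 = 3)
Q = -2 (Q = -2*1 = -2)
U = -6 (U = 3*(-2) = -6)
H(j) = -⅙ (H(j) = 1/(-6) = -⅙)
37*((-4 - 4)*0) + H(K(0)) = 37*((-4 - 4)*0) - ⅙ = 37*(-8*0) - ⅙ = 37*0 - ⅙ = 0 - ⅙ = -⅙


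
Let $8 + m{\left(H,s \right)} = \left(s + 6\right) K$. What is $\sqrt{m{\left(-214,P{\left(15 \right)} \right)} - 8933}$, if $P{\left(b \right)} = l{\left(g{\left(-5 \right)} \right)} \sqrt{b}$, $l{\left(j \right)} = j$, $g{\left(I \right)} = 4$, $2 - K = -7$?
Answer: $\sqrt{-8887 + 36 \sqrt{15}} \approx 93.528 i$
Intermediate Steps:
$K = 9$ ($K = 2 - -7 = 2 + 7 = 9$)
$P{\left(b \right)} = 4 \sqrt{b}$
$m{\left(H,s \right)} = 46 + 9 s$ ($m{\left(H,s \right)} = -8 + \left(s + 6\right) 9 = -8 + \left(6 + s\right) 9 = -8 + \left(54 + 9 s\right) = 46 + 9 s$)
$\sqrt{m{\left(-214,P{\left(15 \right)} \right)} - 8933} = \sqrt{\left(46 + 9 \cdot 4 \sqrt{15}\right) - 8933} = \sqrt{\left(46 + 36 \sqrt{15}\right) - 8933} = \sqrt{-8887 + 36 \sqrt{15}}$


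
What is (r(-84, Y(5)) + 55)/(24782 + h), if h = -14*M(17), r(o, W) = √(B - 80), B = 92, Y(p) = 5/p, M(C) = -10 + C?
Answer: 5/2244 + √3/12342 ≈ 0.0023685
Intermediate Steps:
r(o, W) = 2*√3 (r(o, W) = √(92 - 80) = √12 = 2*√3)
h = -98 (h = -14*(-10 + 17) = -14*7 = -98)
(r(-84, Y(5)) + 55)/(24782 + h) = (2*√3 + 55)/(24782 - 98) = (55 + 2*√3)/24684 = (55 + 2*√3)*(1/24684) = 5/2244 + √3/12342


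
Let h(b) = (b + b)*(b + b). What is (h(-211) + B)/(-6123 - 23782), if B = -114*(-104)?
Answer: -37988/5981 ≈ -6.3514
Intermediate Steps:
B = 11856
h(b) = 4*b**2 (h(b) = (2*b)*(2*b) = 4*b**2)
(h(-211) + B)/(-6123 - 23782) = (4*(-211)**2 + 11856)/(-6123 - 23782) = (4*44521 + 11856)/(-29905) = (178084 + 11856)*(-1/29905) = 189940*(-1/29905) = -37988/5981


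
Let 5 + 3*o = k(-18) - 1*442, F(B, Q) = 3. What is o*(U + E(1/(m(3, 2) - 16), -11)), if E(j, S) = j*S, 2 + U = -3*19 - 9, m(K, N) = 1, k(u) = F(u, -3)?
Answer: 149332/15 ≈ 9955.5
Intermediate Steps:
k(u) = 3
U = -68 (U = -2 + (-3*19 - 9) = -2 + (-57 - 9) = -2 - 66 = -68)
E(j, S) = S*j
o = -148 (o = -5/3 + (3 - 1*442)/3 = -5/3 + (3 - 442)/3 = -5/3 + (⅓)*(-439) = -5/3 - 439/3 = -148)
o*(U + E(1/(m(3, 2) - 16), -11)) = -148*(-68 - 11/(1 - 16)) = -148*(-68 - 11/(-15)) = -148*(-68 - 11*(-1/15)) = -148*(-68 + 11/15) = -148*(-1009/15) = 149332/15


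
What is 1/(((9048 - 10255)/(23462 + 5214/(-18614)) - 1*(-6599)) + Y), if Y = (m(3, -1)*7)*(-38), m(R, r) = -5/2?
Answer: 218358227/1586142927379 ≈ 0.00013767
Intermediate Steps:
m(R, r) = -5/2 (m(R, r) = -5*½ = -5/2)
Y = 665 (Y = -5/2*7*(-38) = -35/2*(-38) = 665)
1/(((9048 - 10255)/(23462 + 5214/(-18614)) - 1*(-6599)) + Y) = 1/(((9048 - 10255)/(23462 + 5214/(-18614)) - 1*(-6599)) + 665) = 1/((-1207/(23462 + 5214*(-1/18614)) + 6599) + 665) = 1/((-1207/(23462 - 2607/9307) + 6599) + 665) = 1/((-1207/218358227/9307 + 6599) + 665) = 1/((-1207*9307/218358227 + 6599) + 665) = 1/((-11233549/218358227 + 6599) + 665) = 1/(1440934706424/218358227 + 665) = 1/(1586142927379/218358227) = 218358227/1586142927379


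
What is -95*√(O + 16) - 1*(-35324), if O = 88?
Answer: 35324 - 190*√26 ≈ 34355.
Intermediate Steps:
-95*√(O + 16) - 1*(-35324) = -95*√(88 + 16) - 1*(-35324) = -190*√26 + 35324 = 35324 - 190*√26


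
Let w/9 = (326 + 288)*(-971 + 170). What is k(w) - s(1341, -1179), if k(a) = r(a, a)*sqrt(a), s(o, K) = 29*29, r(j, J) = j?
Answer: -841 - 39836934*I*sqrt(54646) ≈ -841.0 - 9.3125e+9*I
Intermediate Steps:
s(o, K) = 841
w = -4426326 (w = 9*((326 + 288)*(-971 + 170)) = 9*(614*(-801)) = 9*(-491814) = -4426326)
k(a) = a**(3/2) (k(a) = a*sqrt(a) = a**(3/2))
k(w) - s(1341, -1179) = (-4426326)**(3/2) - 1*841 = -39836934*I*sqrt(54646) - 841 = -841 - 39836934*I*sqrt(54646)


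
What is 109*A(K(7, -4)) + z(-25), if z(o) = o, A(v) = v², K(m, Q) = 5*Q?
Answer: 43575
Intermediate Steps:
109*A(K(7, -4)) + z(-25) = 109*(5*(-4))² - 25 = 109*(-20)² - 25 = 109*400 - 25 = 43600 - 25 = 43575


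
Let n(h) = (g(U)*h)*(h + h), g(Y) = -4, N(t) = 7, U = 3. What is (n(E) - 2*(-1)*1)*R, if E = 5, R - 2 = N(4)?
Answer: -1782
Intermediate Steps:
R = 9 (R = 2 + 7 = 9)
n(h) = -8*h² (n(h) = (-4*h)*(h + h) = (-4*h)*(2*h) = -8*h²)
(n(E) - 2*(-1)*1)*R = (-8*5² - 2*(-1)*1)*9 = (-8*25 + 2*1)*9 = (-200 + 2)*9 = -198*9 = -1782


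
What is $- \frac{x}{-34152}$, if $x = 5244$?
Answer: $\frac{437}{2846} \approx 0.15355$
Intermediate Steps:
$- \frac{x}{-34152} = - \frac{5244}{-34152} = - \frac{5244 \left(-1\right)}{34152} = \left(-1\right) \left(- \frac{437}{2846}\right) = \frac{437}{2846}$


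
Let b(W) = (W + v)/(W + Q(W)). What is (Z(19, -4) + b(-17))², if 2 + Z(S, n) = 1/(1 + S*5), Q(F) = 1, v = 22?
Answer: 48841/9216 ≈ 5.2996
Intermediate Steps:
b(W) = (22 + W)/(1 + W) (b(W) = (W + 22)/(W + 1) = (22 + W)/(1 + W))
Z(S, n) = -2 + 1/(1 + 5*S) (Z(S, n) = -2 + 1/(1 + S*5) = -2 + 1/(1 + 5*S))
(Z(19, -4) + b(-17))² = ((-1 - 10*19)/(1 + 5*19) + (22 - 17)/(1 - 17))² = ((-1 - 190)/(1 + 95) + 5/(-16))² = (-191/96 - 1/16*5)² = ((1/96)*(-191) - 5/16)² = (-191/96 - 5/16)² = (-221/96)² = 48841/9216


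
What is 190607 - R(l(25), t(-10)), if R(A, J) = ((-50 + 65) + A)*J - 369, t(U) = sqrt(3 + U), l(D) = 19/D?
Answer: 190976 - 394*I*sqrt(7)/25 ≈ 1.9098e+5 - 41.697*I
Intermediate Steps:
R(A, J) = -369 + J*(15 + A) (R(A, J) = (15 + A)*J - 369 = J*(15 + A) - 369 = -369 + J*(15 + A))
190607 - R(l(25), t(-10)) = 190607 - (-369 + 15*sqrt(3 - 10) + (19/25)*sqrt(3 - 10)) = 190607 - (-369 + 15*sqrt(-7) + (19*(1/25))*sqrt(-7)) = 190607 - (-369 + 15*(I*sqrt(7)) + 19*(I*sqrt(7))/25) = 190607 - (-369 + 15*I*sqrt(7) + 19*I*sqrt(7)/25) = 190607 - (-369 + 394*I*sqrt(7)/25) = 190607 + (369 - 394*I*sqrt(7)/25) = 190976 - 394*I*sqrt(7)/25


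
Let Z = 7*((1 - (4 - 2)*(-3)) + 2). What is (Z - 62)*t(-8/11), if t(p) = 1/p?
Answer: -11/8 ≈ -1.3750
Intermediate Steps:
Z = 63 (Z = 7*((1 - 2*(-3)) + 2) = 7*((1 - 1*(-6)) + 2) = 7*((1 + 6) + 2) = 7*(7 + 2) = 7*9 = 63)
(Z - 62)*t(-8/11) = (63 - 62)/((-8/11)) = 1/(-8*1/11) = 1/(-8/11) = 1*(-11/8) = -11/8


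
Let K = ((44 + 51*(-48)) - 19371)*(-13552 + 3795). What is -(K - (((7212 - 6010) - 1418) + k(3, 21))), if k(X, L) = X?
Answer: -212458888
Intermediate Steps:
K = 212458675 (K = ((44 - 2448) - 19371)*(-9757) = (-2404 - 19371)*(-9757) = -21775*(-9757) = 212458675)
-(K - (((7212 - 6010) - 1418) + k(3, 21))) = -(212458675 - (((7212 - 6010) - 1418) + 3)) = -(212458675 - ((1202 - 1418) + 3)) = -(212458675 - (-216 + 3)) = -(212458675 - 1*(-213)) = -(212458675 + 213) = -1*212458888 = -212458888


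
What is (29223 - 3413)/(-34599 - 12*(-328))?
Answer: -25810/30663 ≈ -0.84173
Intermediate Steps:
(29223 - 3413)/(-34599 - 12*(-328)) = 25810/(-34599 + 3936) = 25810/(-30663) = 25810*(-1/30663) = -25810/30663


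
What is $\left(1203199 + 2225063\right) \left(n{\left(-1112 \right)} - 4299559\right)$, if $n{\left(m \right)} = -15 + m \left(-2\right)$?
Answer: $-14732441705700$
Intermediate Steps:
$n{\left(m \right)} = -15 - 2 m$
$\left(1203199 + 2225063\right) \left(n{\left(-1112 \right)} - 4299559\right) = \left(1203199 + 2225063\right) \left(\left(-15 - -2224\right) - 4299559\right) = 3428262 \left(\left(-15 + 2224\right) - 4299559\right) = 3428262 \left(2209 - 4299559\right) = 3428262 \left(-4297350\right) = -14732441705700$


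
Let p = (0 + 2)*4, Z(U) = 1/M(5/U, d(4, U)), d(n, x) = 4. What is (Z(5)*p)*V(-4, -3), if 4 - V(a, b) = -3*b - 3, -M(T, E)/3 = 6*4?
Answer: 2/9 ≈ 0.22222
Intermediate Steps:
M(T, E) = -72 (M(T, E) = -18*4 = -3*24 = -72)
V(a, b) = 7 + 3*b (V(a, b) = 4 - (-3*b - 3) = 4 - (-3 - 3*b) = 4 + (3 + 3*b) = 7 + 3*b)
Z(U) = -1/72 (Z(U) = 1/(-72) = -1/72)
p = 8 (p = 2*4 = 8)
(Z(5)*p)*V(-4, -3) = (-1/72*8)*(7 + 3*(-3)) = -(7 - 9)/9 = -1/9*(-2) = 2/9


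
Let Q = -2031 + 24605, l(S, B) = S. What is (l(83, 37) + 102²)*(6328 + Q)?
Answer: 303095274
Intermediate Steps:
Q = 22574
(l(83, 37) + 102²)*(6328 + Q) = (83 + 102²)*(6328 + 22574) = (83 + 10404)*28902 = 10487*28902 = 303095274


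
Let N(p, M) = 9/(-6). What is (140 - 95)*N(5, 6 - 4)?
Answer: -135/2 ≈ -67.500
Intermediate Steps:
N(p, M) = -3/2 (N(p, M) = 9*(-1/6) = -3/2)
(140 - 95)*N(5, 6 - 4) = (140 - 95)*(-3/2) = 45*(-3/2) = -135/2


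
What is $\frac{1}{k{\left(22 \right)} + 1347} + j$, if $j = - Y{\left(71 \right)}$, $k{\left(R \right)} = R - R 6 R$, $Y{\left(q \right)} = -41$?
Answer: $\frac{62934}{1535} \approx 40.999$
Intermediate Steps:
$k{\left(R \right)} = R - 6 R^{2}$ ($k{\left(R \right)} = R - 6 R R = R - 6 R^{2}$)
$j = 41$ ($j = \left(-1\right) \left(-41\right) = 41$)
$\frac{1}{k{\left(22 \right)} + 1347} + j = \frac{1}{22 \left(1 - 132\right) + 1347} + 41 = \frac{1}{22 \left(-131\right) + 1347} + 41 = \frac{1}{-2882 + 1347} + 41 = \frac{1}{-1535} + 41 = - \frac{1}{1535} + 41 = \frac{62934}{1535}$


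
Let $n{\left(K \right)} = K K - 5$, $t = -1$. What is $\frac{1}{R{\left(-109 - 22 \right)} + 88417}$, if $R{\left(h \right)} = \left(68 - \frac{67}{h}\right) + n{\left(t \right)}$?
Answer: $\frac{131}{11591078} \approx 1.1302 \cdot 10^{-5}$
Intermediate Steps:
$n{\left(K \right)} = -5 + K^{2}$ ($n{\left(K \right)} = K^{2} - 5 = -5 + K^{2}$)
$R{\left(h \right)} = 64 - \frac{67}{h}$ ($R{\left(h \right)} = \left(68 - \frac{67}{h}\right) - \left(5 - \left(-1\right)^{2}\right) = \left(68 - \frac{67}{h}\right) + \left(-5 + 1\right) = \left(68 - \frac{67}{h}\right) - 4 = 64 - \frac{67}{h}$)
$\frac{1}{R{\left(-109 - 22 \right)} + 88417} = \frac{1}{\left(64 - \frac{67}{-109 - 22}\right) + 88417} = \frac{1}{\left(64 - \frac{67}{-131}\right) + 88417} = \frac{1}{\left(64 - - \frac{67}{131}\right) + 88417} = \frac{1}{\left(64 + \frac{67}{131}\right) + 88417} = \frac{1}{\frac{8451}{131} + 88417} = \frac{1}{\frac{11591078}{131}} = \frac{131}{11591078}$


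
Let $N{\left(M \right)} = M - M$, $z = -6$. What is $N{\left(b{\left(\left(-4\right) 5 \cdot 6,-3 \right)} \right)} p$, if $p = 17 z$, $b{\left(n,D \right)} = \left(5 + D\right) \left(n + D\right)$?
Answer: $0$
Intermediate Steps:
$b{\left(n,D \right)} = \left(5 + D\right) \left(D + n\right)$
$p = -102$ ($p = 17 \left(-6\right) = -102$)
$N{\left(M \right)} = 0$
$N{\left(b{\left(\left(-4\right) 5 \cdot 6,-3 \right)} \right)} p = 0 \left(-102\right) = 0$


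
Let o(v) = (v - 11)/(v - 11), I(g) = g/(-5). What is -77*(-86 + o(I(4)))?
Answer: 6545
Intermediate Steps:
I(g) = -g/5 (I(g) = g*(-1/5) = -g/5)
o(v) = 1 (o(v) = (-11 + v)/(-11 + v) = 1)
-77*(-86 + o(I(4))) = -77*(-86 + 1) = -77*(-85) = 6545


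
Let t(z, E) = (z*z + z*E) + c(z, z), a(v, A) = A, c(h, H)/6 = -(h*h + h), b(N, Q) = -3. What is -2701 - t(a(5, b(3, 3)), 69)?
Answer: -2467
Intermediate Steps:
c(h, H) = -6*h - 6*h**2 (c(h, H) = 6*(-(h*h + h)) = 6*(-(h**2 + h)) = 6*(-(h + h**2)) = 6*(-h - h**2) = -6*h - 6*h**2)
t(z, E) = z**2 + E*z - 6*z*(1 + z) (t(z, E) = (z*z + z*E) - 6*z*(1 + z) = (z**2 + E*z) - 6*z*(1 + z) = z**2 + E*z - 6*z*(1 + z))
-2701 - t(a(5, b(3, 3)), 69) = -2701 - (-3)*(-6 + 69 - 5*(-3)) = -2701 - (-3)*(-6 + 69 + 15) = -2701 - (-3)*78 = -2701 - 1*(-234) = -2701 + 234 = -2467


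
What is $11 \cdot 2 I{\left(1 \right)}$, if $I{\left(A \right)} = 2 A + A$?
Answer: $66$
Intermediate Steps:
$I{\left(A \right)} = 3 A$
$11 \cdot 2 I{\left(1 \right)} = 11 \cdot 2 \cdot 3 \cdot 1 = 22 \cdot 3 = 66$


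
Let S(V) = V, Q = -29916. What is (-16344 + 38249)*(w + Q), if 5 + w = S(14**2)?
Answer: -651126125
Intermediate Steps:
w = 191 (w = -5 + 14**2 = -5 + 196 = 191)
(-16344 + 38249)*(w + Q) = (-16344 + 38249)*(191 - 29916) = 21905*(-29725) = -651126125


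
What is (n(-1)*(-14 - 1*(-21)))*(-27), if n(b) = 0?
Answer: 0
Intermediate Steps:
(n(-1)*(-14 - 1*(-21)))*(-27) = (0*(-14 - 1*(-21)))*(-27) = (0*(-14 + 21))*(-27) = (0*7)*(-27) = 0*(-27) = 0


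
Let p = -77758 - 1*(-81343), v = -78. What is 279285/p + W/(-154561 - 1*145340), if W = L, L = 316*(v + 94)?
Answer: 5582648335/71676339 ≈ 77.887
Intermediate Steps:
p = 3585 (p = -77758 + 81343 = 3585)
L = 5056 (L = 316*(-78 + 94) = 316*16 = 5056)
W = 5056
279285/p + W/(-154561 - 1*145340) = 279285/3585 + 5056/(-154561 - 1*145340) = 279285*(1/3585) + 5056/(-154561 - 145340) = 18619/239 + 5056/(-299901) = 18619/239 + 5056*(-1/299901) = 18619/239 - 5056/299901 = 5582648335/71676339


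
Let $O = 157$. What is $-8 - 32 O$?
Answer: $-5032$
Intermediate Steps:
$-8 - 32 O = -8 - 5024 = -5032$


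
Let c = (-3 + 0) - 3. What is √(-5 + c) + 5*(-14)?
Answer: -70 + I*√11 ≈ -70.0 + 3.3166*I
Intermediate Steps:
c = -6 (c = -3 - 3 = -6)
√(-5 + c) + 5*(-14) = √(-5 - 6) + 5*(-14) = √(-11) - 70 = I*√11 - 70 = -70 + I*√11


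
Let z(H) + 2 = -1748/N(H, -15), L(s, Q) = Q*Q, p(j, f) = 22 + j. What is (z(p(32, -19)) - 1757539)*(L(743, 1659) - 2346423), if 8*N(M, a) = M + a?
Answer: -9274948816738/13 ≈ -7.1346e+11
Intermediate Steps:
L(s, Q) = Q²
N(M, a) = M/8 + a/8 (N(M, a) = (M + a)/8 = M/8 + a/8)
z(H) = -2 - 1748/(-15/8 + H/8) (z(H) = -2 - 1748/(H/8 + (⅛)*(-15)) = -2 - 1748/(H/8 - 15/8) = -2 - 1748/(-15/8 + H/8))
(z(p(32, -19)) - 1757539)*(L(743, 1659) - 2346423) = (2*(-6977 - (22 + 32))/(-15 + (22 + 32)) - 1757539)*(1659² - 2346423) = (2*(-6977 - 1*54)/(-15 + 54) - 1757539)*(2752281 - 2346423) = (2*(-6977 - 54)/39 - 1757539)*405858 = (2*(1/39)*(-7031) - 1757539)*405858 = (-14062/39 - 1757539)*405858 = -68558083/39*405858 = -9274948816738/13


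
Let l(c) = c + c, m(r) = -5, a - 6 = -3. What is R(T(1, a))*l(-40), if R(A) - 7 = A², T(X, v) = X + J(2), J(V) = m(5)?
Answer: -1840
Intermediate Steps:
a = 3 (a = 6 - 3 = 3)
J(V) = -5
T(X, v) = -5 + X (T(X, v) = X - 5 = -5 + X)
R(A) = 7 + A²
l(c) = 2*c
R(T(1, a))*l(-40) = (7 + (-5 + 1)²)*(2*(-40)) = (7 + (-4)²)*(-80) = (7 + 16)*(-80) = 23*(-80) = -1840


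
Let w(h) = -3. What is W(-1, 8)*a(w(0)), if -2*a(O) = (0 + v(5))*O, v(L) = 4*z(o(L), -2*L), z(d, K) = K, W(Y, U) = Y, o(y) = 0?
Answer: 60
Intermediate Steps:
v(L) = -8*L (v(L) = 4*(-2*L) = -8*L)
a(O) = 20*O (a(O) = -(0 - 8*5)*O/2 = -(0 - 40)*O/2 = -(-20)*O = 20*O)
W(-1, 8)*a(w(0)) = -20*(-3) = -1*(-60) = 60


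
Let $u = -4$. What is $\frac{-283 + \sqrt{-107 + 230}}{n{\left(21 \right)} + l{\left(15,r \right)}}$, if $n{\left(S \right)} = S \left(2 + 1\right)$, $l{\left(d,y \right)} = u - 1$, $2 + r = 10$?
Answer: $- \frac{283}{58} + \frac{\sqrt{123}}{58} \approx -4.6881$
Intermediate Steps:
$r = 8$ ($r = -2 + 10 = 8$)
$l{\left(d,y \right)} = -5$ ($l{\left(d,y \right)} = -4 - 1 = -5$)
$n{\left(S \right)} = 3 S$ ($n{\left(S \right)} = S 3 = 3 S$)
$\frac{-283 + \sqrt{-107 + 230}}{n{\left(21 \right)} + l{\left(15,r \right)}} = \frac{-283 + \sqrt{-107 + 230}}{3 \cdot 21 - 5} = \frac{-283 + \sqrt{123}}{63 - 5} = \frac{-283 + \sqrt{123}}{58} = \left(-283 + \sqrt{123}\right) \frac{1}{58} = - \frac{283}{58} + \frac{\sqrt{123}}{58}$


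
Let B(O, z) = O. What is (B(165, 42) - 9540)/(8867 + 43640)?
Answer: -9375/52507 ≈ -0.17855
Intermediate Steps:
(B(165, 42) - 9540)/(8867 + 43640) = (165 - 9540)/(8867 + 43640) = -9375/52507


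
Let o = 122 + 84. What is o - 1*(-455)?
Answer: 661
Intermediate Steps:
o = 206
o - 1*(-455) = 206 - 1*(-455) = 206 + 455 = 661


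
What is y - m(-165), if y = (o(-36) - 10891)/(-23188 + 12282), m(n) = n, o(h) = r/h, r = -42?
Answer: 10862279/65436 ≈ 166.00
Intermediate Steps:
o(h) = -42/h
y = 65339/65436 (y = (-42/(-36) - 10891)/(-23188 + 12282) = (-42*(-1/36) - 10891)/(-10906) = (7/6 - 10891)*(-1/10906) = -65339/6*(-1/10906) = 65339/65436 ≈ 0.99852)
y - m(-165) = 65339/65436 - 1*(-165) = 65339/65436 + 165 = 10862279/65436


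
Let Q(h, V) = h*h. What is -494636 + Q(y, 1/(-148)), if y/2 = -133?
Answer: -423880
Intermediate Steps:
y = -266 (y = 2*(-133) = -266)
Q(h, V) = h²
-494636 + Q(y, 1/(-148)) = -494636 + (-266)² = -494636 + 70756 = -423880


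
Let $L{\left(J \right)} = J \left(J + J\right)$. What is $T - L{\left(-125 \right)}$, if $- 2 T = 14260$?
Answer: $-38380$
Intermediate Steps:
$L{\left(J \right)} = 2 J^{2}$ ($L{\left(J \right)} = J 2 J = 2 J^{2}$)
$T = -7130$ ($T = \left(- \frac{1}{2}\right) 14260 = -7130$)
$T - L{\left(-125 \right)} = -7130 - 2 \left(-125\right)^{2} = -7130 - 2 \cdot 15625 = -7130 - 31250 = -38380$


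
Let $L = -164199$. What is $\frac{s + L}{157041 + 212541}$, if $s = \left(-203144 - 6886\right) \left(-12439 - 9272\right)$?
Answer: $\frac{1519932377}{123194} \approx 12338.0$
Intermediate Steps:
$s = 4559961330$ ($s = \left(-210030\right) \left(-21711\right) = 4559961330$)
$\frac{s + L}{157041 + 212541} = \frac{4559961330 - 164199}{157041 + 212541} = \frac{4559797131}{369582} = 4559797131 \cdot \frac{1}{369582} = \frac{1519932377}{123194}$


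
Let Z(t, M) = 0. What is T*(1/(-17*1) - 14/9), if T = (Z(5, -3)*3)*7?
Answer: 0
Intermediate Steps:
T = 0 (T = (0*3)*7 = 0*7 = 0)
T*(1/(-17*1) - 14/9) = 0*(1/(-17*1) - 14/9) = 0*(-1/17*1 - 14*⅑) = 0*(-1/17 - 14/9) = 0*(-247/153) = 0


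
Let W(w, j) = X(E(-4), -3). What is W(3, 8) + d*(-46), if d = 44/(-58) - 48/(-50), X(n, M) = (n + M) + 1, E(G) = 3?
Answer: -5991/725 ≈ -8.2634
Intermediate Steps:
X(n, M) = 1 + M + n (X(n, M) = (M + n) + 1 = 1 + M + n)
W(w, j) = 1 (W(w, j) = 1 - 3 + 3 = 1)
d = 146/725 (d = 44*(-1/58) - 48*(-1/50) = -22/29 + 24/25 = 146/725 ≈ 0.20138)
W(3, 8) + d*(-46) = 1 + (146/725)*(-46) = 1 - 6716/725 = -5991/725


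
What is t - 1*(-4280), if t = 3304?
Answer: 7584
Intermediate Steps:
t - 1*(-4280) = 3304 - 1*(-4280) = 3304 + 4280 = 7584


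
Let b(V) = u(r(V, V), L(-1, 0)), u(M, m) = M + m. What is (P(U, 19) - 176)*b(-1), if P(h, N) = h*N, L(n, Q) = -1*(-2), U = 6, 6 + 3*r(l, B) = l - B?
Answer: 0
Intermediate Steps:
r(l, B) = -2 - B/3 + l/3 (r(l, B) = -2 + (l - B)/3 = -2 + (-B/3 + l/3) = -2 - B/3 + l/3)
L(n, Q) = 2
P(h, N) = N*h
b(V) = 0 (b(V) = (-2 - V/3 + V/3) + 2 = -2 + 2 = 0)
(P(U, 19) - 176)*b(-1) = (19*6 - 176)*0 = (114 - 176)*0 = -62*0 = 0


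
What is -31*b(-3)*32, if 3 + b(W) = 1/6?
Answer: 8432/3 ≈ 2810.7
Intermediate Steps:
b(W) = -17/6 (b(W) = -3 + 1/6 = -17/6)
-31*b(-3)*32 = -31*(-17/6)*32 = (527/6)*32 = 8432/3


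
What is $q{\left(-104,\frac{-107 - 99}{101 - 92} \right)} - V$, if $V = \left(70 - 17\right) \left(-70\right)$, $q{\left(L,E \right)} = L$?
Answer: $3606$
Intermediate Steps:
$V = -3710$ ($V = 53 \left(-70\right) = -3710$)
$q{\left(-104,\frac{-107 - 99}{101 - 92} \right)} - V = -104 - -3710 = -104 + 3710 = 3606$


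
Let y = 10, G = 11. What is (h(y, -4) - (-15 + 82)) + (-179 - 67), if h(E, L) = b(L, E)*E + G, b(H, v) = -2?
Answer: -322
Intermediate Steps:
h(E, L) = 11 - 2*E (h(E, L) = -2*E + 11 = 11 - 2*E)
(h(y, -4) - (-15 + 82)) + (-179 - 67) = ((11 - 2*10) - (-15 + 82)) + (-179 - 67) = ((11 - 20) - 1*67) - 246 = (-9 - 67) - 246 = -76 - 246 = -322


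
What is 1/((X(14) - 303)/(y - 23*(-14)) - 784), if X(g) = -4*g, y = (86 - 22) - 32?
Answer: -354/277895 ≈ -0.0012739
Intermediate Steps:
y = 32 (y = 64 - 32 = 32)
1/((X(14) - 303)/(y - 23*(-14)) - 784) = 1/((-4*14 - 303)/(32 - 23*(-14)) - 784) = 1/((-56 - 303)/(32 + 322) - 784) = 1/(-359/354 - 784) = 1/(-277895/354) = -354/277895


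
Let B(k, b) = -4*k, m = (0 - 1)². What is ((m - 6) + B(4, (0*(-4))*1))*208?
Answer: -4368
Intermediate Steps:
m = 1 (m = (-1)² = 1)
((m - 6) + B(4, (0*(-4))*1))*208 = ((1 - 6) - 4*4)*208 = (-5 - 16)*208 = -21*208 = -4368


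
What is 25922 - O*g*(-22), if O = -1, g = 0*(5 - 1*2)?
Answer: 25922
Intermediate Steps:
g = 0 (g = 0*(5 - 2) = 0*3 = 0)
25922 - O*g*(-22) = 25922 - (-1*0)*(-22) = 25922 - 0*(-22) = 25922 - 1*0 = 25922 + 0 = 25922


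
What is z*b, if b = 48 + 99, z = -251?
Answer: -36897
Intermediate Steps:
b = 147
z*b = -251*147 = -36897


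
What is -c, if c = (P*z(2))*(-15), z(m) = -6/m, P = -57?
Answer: 2565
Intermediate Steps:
c = -2565 (c = -(-342)/2*(-15) = -57*(-3)*(-15) = 171*(-15) = -2565)
-c = -1*(-2565) = 2565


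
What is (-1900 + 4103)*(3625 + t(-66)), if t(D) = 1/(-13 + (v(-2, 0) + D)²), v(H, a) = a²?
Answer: 34682657328/4343 ≈ 7.9859e+6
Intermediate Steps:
t(D) = 1/(-13 + D²) (t(D) = 1/(-13 + (0² + D)²) = 1/(-13 + (0 + D)²) = 1/(-13 + D²))
(-1900 + 4103)*(3625 + t(-66)) = (-1900 + 4103)*(3625 + 1/(-13 + (-66)²)) = 2203*(3625 + 1/(-13 + 4356)) = 2203*(3625 + 1/4343) = 2203*(15743376/4343) = 34682657328/4343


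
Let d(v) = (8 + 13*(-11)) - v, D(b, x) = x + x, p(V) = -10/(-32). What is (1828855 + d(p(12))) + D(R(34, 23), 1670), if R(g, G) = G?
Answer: 29312955/16 ≈ 1.8321e+6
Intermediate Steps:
p(V) = 5/16 (p(V) = -10*(-1/32) = 5/16)
D(b, x) = 2*x
d(v) = -135 - v (d(v) = (8 - 143) - v = -135 - v)
(1828855 + d(p(12))) + D(R(34, 23), 1670) = (1828855 + (-135 - 1*5/16)) + 2*1670 = (1828855 + (-135 - 5/16)) + 3340 = (1828855 - 2165/16) + 3340 = 29259515/16 + 3340 = 29312955/16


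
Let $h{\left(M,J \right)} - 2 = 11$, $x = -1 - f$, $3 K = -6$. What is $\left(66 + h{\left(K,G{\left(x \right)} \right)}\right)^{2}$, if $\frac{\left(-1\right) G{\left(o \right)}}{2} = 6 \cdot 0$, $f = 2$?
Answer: $6241$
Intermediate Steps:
$K = -2$ ($K = \frac{1}{3} \left(-6\right) = -2$)
$x = -3$ ($x = -1 - 2 = -3$)
$G{\left(o \right)} = 0$ ($G{\left(o \right)} = - 2 \cdot 6 \cdot 0 = \left(-2\right) 0 = 0$)
$h{\left(M,J \right)} = 13$ ($h{\left(M,J \right)} = 2 + 11 = 13$)
$\left(66 + h{\left(K,G{\left(x \right)} \right)}\right)^{2} = \left(66 + 13\right)^{2} = 79^{2} = 6241$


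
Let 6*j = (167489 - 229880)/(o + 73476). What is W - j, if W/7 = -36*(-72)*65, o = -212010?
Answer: 326762895683/277068 ≈ 1.1794e+6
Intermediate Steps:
W = 1179360 (W = 7*(-36*(-72)*65) = 7*(2592*65) = 7*168480 = 1179360)
j = 20797/277068 (j = ((167489 - 229880)/(-212010 + 73476))/6 = (-62391/(-138534))/6 = (-62391*(-1/138534))/6 = (⅙)*(20797/46178) = 20797/277068 ≈ 0.075061)
W - j = 1179360 - 1*20797/277068 = 1179360 - 20797/277068 = 326762895683/277068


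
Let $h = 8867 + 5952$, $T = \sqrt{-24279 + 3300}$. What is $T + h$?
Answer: $14819 + 9 i \sqrt{259} \approx 14819.0 + 144.84 i$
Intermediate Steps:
$T = 9 i \sqrt{259}$ ($T = \sqrt{-20979} = 9 i \sqrt{259} \approx 144.84 i$)
$h = 14819$
$T + h = 9 i \sqrt{259} + 14819 = 14819 + 9 i \sqrt{259}$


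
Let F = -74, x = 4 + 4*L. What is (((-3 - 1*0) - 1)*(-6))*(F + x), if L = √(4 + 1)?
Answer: -1680 + 96*√5 ≈ -1465.3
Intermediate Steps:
L = √5 ≈ 2.2361
x = 4 + 4*√5 ≈ 12.944
(((-3 - 1*0) - 1)*(-6))*(F + x) = (((-3 - 1*0) - 1)*(-6))*(-74 + (4 + 4*√5)) = (((-3 + 0) - 1)*(-6))*(-70 + 4*√5) = ((-3 - 1)*(-6))*(-70 + 4*√5) = (-4*(-6))*(-70 + 4*√5) = 24*(-70 + 4*√5) = -1680 + 96*√5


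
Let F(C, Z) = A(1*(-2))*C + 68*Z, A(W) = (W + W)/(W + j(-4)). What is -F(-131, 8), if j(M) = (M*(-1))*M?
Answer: -4634/9 ≈ -514.89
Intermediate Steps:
j(M) = -M² (j(M) = (-M)*M = -M²)
A(W) = 2*W/(-16 + W) (A(W) = (W + W)/(W - 1*(-4)²) = (2*W)/(W - 1*16) = (2*W)/(W - 16) = (2*W)/(-16 + W) = 2*W/(-16 + W))
F(C, Z) = 68*Z + 2*C/9 (F(C, Z) = (2*(1*(-2))/(-16 + 1*(-2)))*C + 68*Z = (2*(-2)/(-16 - 2))*C + 68*Z = (2*(-2)/(-18))*C + 68*Z = (2*(-2)*(-1/18))*C + 68*Z = 2*C/9 + 68*Z = 68*Z + 2*C/9)
-F(-131, 8) = -(68*8 + (2/9)*(-131)) = -(544 - 262/9) = -1*4634/9 = -4634/9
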